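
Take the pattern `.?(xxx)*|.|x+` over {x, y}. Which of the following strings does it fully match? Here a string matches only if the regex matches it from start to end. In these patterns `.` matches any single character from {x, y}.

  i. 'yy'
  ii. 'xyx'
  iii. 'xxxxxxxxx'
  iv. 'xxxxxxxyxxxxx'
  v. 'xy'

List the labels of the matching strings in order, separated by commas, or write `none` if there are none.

iii

i → no match
ii → no match
iii → match
iv → no match
v → no match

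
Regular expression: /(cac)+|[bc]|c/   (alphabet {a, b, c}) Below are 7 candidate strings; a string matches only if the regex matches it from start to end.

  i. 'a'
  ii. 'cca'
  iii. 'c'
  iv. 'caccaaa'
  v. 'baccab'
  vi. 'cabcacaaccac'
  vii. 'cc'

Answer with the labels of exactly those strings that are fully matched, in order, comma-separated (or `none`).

iii

i → no match
ii → no match
iii → match
iv → no match
v → no match
vi → no match
vii → no match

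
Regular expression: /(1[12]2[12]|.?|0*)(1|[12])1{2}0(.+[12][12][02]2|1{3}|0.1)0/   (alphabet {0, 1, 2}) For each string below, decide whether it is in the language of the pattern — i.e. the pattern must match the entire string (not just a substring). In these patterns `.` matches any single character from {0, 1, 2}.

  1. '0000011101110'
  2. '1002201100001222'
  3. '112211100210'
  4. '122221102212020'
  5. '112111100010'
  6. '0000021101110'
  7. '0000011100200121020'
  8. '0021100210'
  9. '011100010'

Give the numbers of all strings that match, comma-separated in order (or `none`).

1 → match
2 → no match — must end with '0'
3. '112211100210' → match
4 → match
5. '112111100010' → match
6 → match
7 → match
8. '0021100210' → match
9. '011100010' → match

1, 3, 4, 5, 6, 7, 8, 9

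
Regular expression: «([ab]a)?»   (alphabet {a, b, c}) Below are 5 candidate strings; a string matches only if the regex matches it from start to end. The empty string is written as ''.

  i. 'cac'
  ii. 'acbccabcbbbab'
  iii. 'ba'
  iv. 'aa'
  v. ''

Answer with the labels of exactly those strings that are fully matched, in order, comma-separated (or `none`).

iii, iv, v

i → no match
ii → no match
iii → match
iv → match
v → match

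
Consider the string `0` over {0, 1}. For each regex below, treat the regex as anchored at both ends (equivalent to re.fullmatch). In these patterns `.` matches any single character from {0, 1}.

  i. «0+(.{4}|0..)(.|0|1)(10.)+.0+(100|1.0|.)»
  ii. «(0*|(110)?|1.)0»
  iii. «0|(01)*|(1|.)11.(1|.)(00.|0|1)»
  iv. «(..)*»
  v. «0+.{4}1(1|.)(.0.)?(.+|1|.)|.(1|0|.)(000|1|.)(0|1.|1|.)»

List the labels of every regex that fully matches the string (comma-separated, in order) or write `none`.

i → no match
ii → match
iii → match
iv → no match
v → no match

ii, iii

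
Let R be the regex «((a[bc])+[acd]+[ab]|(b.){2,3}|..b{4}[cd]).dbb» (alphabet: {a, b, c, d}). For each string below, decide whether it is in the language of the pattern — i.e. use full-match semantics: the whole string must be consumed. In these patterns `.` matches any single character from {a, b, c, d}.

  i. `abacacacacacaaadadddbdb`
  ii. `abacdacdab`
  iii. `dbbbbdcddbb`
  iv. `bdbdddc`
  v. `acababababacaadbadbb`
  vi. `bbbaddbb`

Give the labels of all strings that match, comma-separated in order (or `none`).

v, vi

i → no match — must end with `dbb`
ii → no match — must end with `dbb`
iii → no match
iv → no match — must end with `dbb`
v → match
vi → match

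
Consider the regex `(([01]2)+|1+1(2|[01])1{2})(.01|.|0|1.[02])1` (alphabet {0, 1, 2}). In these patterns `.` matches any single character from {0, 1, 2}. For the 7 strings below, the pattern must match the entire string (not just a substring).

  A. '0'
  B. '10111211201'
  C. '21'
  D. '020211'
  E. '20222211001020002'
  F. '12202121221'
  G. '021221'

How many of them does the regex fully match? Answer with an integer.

2

A → no match — must end with '1'
B → no match
C → no match
D → match
E → no match — must end with '1'
F → no match
G → match
Total matched: 2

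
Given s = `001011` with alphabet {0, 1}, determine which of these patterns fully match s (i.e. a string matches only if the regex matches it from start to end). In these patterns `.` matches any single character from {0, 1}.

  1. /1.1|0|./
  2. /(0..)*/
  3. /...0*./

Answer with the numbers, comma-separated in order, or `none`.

1 → no match
2 → match
3 → no match

2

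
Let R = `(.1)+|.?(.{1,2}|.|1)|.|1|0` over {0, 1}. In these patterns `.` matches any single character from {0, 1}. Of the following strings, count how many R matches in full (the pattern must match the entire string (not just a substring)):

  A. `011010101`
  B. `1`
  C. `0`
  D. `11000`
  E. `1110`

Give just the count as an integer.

2

A. `011010101` → no match
B. `1` → match
C. `0` → match
D. `11000` → no match
E. `1110` → no match
Total matched: 2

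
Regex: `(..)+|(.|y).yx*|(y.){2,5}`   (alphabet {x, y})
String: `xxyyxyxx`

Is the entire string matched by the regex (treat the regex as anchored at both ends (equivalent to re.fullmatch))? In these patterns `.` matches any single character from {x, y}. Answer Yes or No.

Yes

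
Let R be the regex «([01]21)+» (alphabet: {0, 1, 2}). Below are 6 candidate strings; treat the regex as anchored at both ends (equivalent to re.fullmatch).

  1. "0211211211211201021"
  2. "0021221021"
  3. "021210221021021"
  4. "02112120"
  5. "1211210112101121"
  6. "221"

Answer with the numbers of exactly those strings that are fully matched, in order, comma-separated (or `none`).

none

1 → no match
2 → no match
3 → no match
4 → no match — must end with "21"
5 → no match
6 → no match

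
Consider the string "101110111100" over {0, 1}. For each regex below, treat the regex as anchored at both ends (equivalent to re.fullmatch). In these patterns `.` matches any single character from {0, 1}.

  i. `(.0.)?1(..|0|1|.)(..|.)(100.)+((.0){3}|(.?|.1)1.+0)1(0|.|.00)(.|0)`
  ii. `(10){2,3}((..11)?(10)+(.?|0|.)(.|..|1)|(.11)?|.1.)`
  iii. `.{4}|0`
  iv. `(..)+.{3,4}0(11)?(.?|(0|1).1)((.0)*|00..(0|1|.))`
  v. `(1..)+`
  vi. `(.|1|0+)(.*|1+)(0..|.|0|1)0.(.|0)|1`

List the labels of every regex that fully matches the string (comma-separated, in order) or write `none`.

iv, v

i → no match
ii → no match
iii → no match
iv → match
v → match
vi → no match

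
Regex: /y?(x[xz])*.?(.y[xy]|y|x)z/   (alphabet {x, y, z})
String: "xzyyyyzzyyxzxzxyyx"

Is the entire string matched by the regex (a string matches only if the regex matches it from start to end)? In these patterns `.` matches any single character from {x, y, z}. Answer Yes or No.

Every match must end with "z", but "xzyyyyzzyyxzxzxyyx" does not.

No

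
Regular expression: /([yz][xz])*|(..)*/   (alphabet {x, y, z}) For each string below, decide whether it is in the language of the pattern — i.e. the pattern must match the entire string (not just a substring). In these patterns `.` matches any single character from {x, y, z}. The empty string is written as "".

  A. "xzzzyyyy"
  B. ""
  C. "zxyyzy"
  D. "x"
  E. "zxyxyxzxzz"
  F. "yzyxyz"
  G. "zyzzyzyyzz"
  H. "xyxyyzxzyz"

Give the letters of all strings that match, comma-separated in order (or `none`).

A, B, C, E, F, G, H

A → match
B → match
C → match
D → no match
E → match
F → match
G → match
H → match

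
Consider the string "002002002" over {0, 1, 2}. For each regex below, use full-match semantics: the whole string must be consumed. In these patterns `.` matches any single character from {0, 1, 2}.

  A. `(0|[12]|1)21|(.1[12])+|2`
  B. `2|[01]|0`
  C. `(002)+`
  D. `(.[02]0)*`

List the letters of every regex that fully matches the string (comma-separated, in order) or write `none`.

A → no match
B → no match
C → match
D → no match

C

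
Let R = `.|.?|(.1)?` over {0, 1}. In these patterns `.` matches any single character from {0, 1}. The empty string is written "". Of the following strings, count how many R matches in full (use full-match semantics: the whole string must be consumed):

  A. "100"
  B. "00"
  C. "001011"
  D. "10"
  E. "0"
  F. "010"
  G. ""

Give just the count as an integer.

A → no match
B → no match
C → no match
D → no match
E → match
F → no match
G → match
Total matched: 2

2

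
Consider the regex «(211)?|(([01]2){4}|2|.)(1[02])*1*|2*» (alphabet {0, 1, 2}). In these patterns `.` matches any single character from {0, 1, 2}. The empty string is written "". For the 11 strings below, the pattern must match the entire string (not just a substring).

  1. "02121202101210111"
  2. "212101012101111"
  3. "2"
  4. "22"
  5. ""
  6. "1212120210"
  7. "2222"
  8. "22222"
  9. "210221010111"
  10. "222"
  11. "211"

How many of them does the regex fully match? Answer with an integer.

1 → match
2 → match
3 → match
4 → match
5 → match
6 → match
7 → match
8 → match
9 → no match
10 → match
11 → match
Total matched: 10

10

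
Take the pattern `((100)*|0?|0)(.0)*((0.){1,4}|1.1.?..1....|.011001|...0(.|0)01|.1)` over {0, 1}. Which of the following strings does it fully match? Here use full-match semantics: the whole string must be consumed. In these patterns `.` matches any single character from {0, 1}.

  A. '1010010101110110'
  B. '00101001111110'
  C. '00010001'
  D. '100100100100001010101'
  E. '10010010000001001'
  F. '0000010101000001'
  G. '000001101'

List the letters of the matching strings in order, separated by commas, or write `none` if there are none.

C, D, E, F

A → no match
B → no match
C → match
D → match
E → match
F → match
G → no match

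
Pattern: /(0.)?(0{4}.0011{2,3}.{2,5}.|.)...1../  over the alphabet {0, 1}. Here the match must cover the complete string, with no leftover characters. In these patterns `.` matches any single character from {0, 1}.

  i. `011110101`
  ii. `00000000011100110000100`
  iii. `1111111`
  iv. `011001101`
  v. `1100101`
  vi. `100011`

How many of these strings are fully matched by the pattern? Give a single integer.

i → match
ii → match
iii → match
iv → match
v → match
vi → no match
Total matched: 5

5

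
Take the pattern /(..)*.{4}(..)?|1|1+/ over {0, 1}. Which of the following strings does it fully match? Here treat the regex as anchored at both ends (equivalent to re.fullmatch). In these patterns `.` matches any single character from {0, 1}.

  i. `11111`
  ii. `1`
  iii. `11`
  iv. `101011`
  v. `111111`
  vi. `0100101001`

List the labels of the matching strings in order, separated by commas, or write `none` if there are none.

i, ii, iii, iv, v, vi

i → match
ii → match
iii → match
iv → match
v → match
vi → match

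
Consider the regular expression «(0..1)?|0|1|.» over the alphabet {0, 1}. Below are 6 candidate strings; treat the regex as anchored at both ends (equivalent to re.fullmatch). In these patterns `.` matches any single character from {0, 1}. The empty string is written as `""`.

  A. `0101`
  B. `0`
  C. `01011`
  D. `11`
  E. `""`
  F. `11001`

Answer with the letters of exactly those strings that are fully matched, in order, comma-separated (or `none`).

A, B, E

A → match
B → match
C → no match
D → no match
E → match
F → no match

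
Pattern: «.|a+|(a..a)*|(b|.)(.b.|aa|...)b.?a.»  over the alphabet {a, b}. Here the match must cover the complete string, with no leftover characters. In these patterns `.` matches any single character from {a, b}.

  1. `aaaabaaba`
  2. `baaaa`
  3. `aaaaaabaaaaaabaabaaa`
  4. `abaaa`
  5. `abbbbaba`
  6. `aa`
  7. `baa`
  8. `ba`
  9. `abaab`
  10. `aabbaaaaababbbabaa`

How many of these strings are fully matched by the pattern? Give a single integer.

1 → no match
2 → no match
3 → no match
4 → no match
5 → no match
6 → match
7 → no match
8 → no match
9 → no match
10 → no match
Total matched: 1

1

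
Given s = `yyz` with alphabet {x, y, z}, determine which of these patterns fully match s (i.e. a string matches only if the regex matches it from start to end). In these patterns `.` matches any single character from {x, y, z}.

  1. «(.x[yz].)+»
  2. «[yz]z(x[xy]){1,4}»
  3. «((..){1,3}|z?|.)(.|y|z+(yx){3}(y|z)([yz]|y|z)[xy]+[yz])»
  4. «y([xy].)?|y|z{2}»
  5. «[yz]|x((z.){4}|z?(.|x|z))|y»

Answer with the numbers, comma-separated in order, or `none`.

3, 4

1 → no match
2 → no match
3 → match
4 → match
5 → no match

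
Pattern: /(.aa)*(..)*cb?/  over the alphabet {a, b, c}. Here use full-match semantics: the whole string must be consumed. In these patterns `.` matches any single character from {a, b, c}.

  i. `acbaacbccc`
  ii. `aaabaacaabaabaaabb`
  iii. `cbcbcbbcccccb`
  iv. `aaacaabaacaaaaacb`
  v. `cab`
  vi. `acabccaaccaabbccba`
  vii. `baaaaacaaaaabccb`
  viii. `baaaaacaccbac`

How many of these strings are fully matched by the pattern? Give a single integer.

3

i → no match
ii → no match
iii → no match
iv → match
v → no match
vi → no match
vii → match
viii → match
Total matched: 3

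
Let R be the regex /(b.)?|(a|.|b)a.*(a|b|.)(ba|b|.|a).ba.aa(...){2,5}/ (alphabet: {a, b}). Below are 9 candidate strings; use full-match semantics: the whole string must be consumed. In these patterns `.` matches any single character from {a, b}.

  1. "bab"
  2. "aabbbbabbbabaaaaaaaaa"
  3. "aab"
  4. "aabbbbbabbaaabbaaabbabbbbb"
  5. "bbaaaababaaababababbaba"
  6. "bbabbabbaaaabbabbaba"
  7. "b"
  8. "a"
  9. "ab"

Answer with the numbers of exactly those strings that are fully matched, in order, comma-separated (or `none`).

none

1 → no match
2 → no match
3 → no match
4 → no match
5 → no match
6 → no match
7 → no match
8 → no match
9 → no match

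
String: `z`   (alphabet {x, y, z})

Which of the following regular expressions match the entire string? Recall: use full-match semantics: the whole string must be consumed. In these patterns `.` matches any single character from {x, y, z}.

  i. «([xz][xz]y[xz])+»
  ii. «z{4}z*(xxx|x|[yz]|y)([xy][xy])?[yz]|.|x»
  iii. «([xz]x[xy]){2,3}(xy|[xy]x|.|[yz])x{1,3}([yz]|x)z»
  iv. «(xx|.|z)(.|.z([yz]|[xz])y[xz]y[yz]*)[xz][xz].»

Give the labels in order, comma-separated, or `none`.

ii

i → no match
ii → match
iii → no match
iv → no match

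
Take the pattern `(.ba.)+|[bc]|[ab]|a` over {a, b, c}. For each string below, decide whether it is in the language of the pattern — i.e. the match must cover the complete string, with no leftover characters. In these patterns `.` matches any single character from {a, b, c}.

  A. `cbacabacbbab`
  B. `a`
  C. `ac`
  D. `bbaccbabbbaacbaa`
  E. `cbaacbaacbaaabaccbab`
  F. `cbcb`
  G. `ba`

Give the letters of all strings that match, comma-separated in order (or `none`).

A → match
B → match
C → no match
D → match
E → match
F → no match
G → no match

A, B, D, E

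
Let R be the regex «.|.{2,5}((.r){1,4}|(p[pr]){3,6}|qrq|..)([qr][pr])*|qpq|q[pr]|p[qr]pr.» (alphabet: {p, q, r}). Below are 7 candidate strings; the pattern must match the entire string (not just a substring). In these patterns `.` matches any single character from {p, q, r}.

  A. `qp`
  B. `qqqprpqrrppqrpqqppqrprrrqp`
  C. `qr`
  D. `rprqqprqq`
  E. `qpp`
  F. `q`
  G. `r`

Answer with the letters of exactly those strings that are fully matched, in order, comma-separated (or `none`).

A → match
B → no match
C → match
D → no match
E → no match
F → match
G → match

A, C, F, G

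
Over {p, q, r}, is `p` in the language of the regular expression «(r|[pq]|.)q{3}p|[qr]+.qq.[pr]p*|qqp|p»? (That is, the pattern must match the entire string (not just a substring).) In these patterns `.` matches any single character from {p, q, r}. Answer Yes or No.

Yes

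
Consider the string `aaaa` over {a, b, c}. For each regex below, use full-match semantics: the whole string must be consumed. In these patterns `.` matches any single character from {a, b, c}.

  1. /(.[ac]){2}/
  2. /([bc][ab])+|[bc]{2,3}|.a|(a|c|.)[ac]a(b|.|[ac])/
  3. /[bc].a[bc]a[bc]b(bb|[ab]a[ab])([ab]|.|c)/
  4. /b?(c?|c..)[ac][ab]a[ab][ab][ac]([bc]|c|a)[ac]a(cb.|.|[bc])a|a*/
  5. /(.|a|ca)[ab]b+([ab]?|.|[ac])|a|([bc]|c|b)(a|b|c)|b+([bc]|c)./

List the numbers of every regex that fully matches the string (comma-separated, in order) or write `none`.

1, 2, 4

1 → match
2 → match
3 → no match
4 → match
5 → no match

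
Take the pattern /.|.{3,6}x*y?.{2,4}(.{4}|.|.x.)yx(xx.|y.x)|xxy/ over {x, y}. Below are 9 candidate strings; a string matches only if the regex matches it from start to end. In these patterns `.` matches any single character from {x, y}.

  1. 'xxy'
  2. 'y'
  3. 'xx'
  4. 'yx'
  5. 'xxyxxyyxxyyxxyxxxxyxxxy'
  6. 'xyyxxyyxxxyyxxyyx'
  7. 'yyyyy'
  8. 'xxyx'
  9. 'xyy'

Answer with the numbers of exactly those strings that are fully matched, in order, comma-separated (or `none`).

1, 2

1 → match
2 → match
3 → no match
4 → no match
5 → no match
6 → no match
7 → no match
8 → no match
9 → no match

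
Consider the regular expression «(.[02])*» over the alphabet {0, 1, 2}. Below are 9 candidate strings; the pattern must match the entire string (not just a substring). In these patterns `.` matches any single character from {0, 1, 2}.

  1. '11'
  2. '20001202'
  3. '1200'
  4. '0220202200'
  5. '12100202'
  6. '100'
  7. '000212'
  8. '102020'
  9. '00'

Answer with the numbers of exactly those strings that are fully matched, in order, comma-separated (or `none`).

2, 3, 4, 5, 7, 8, 9

1. '11' → no match
2. '20001202' → match
3. '1200' → match
4. '0220202200' → match
5. '12100202' → match
6. '100' → no match
7. '000212' → match
8. '102020' → match
9. '00' → match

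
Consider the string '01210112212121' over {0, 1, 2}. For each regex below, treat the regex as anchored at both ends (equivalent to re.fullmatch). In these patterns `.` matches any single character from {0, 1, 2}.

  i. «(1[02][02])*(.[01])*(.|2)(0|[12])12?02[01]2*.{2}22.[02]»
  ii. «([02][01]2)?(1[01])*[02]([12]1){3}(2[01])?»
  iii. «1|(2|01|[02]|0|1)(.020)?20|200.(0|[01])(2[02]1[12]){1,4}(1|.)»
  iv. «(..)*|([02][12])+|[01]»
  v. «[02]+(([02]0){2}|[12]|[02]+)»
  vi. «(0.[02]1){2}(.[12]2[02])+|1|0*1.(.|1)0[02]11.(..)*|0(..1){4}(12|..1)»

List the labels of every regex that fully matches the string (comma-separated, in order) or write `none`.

ii, iv

i → no match
ii → match
iii → no match
iv → match
v → no match
vi → no match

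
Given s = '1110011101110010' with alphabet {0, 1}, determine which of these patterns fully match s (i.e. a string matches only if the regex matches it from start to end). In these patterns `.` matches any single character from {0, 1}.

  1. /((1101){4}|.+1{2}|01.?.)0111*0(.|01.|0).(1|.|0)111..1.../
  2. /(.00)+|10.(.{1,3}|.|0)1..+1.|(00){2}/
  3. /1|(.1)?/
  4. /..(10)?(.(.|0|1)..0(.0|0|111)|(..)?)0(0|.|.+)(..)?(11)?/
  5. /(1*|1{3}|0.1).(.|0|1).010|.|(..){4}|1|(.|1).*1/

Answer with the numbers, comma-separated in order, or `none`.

1 → no match
2 → no match
3 → no match
4 → match
5 → no match

4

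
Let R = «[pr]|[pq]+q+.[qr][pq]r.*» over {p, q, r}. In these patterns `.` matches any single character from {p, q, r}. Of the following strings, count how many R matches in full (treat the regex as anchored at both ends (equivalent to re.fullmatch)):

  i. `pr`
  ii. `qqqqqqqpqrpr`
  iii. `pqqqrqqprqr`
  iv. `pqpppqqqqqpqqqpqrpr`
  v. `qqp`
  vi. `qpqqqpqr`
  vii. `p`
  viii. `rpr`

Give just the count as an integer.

i → no match
ii → no match
iii → no match
iv → no match
v → no match
vi → no match
vii → match
viii → no match
Total matched: 1

1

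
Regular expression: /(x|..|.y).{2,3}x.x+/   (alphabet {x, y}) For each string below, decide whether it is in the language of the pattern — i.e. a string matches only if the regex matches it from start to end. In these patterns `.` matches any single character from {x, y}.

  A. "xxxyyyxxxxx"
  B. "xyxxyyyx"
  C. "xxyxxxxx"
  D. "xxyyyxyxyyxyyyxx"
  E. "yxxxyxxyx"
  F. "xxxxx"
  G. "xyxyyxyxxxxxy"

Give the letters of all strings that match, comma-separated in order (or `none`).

C

A → no match
B → no match
C → match
D → no match
E → no match
F → no match
G → no match — must end with "x"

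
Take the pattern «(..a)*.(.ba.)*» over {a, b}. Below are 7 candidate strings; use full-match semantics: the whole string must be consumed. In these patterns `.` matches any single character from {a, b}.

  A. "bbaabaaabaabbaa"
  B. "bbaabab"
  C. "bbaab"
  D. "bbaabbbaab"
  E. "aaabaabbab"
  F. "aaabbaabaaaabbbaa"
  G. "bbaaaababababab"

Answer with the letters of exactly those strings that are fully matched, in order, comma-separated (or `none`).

A → match
B → match
C → no match
D → no match
E → match
F → match
G → match

A, B, E, F, G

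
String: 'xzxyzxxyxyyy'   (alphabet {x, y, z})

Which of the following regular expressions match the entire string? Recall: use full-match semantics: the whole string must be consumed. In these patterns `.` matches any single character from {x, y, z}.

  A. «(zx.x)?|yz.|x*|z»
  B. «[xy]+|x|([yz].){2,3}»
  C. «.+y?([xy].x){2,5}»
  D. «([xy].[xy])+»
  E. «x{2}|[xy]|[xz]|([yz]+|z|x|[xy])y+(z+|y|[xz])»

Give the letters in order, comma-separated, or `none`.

D

A → no match
B → no match
C → no match — must end with 'x'
D → match
E → no match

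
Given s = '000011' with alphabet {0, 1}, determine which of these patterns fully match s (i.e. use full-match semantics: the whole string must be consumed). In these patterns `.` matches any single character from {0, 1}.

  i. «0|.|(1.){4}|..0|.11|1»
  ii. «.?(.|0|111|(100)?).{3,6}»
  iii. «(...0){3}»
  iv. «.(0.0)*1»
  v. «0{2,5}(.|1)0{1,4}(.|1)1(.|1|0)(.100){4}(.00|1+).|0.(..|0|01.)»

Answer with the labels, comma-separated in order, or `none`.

ii

i → no match
ii → match
iii → no match — must end with '0'
iv → no match
v → no match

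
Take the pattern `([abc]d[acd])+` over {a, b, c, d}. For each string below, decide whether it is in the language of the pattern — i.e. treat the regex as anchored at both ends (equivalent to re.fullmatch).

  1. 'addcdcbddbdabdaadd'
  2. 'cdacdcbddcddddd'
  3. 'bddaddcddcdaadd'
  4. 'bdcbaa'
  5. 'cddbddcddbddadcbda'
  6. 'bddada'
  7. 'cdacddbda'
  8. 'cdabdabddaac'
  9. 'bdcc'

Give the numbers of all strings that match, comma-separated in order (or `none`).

1, 3, 5, 6, 7

1 → match
2 → no match
3 → match
4 → no match
5 → match
6 → match
7 → match
8 → no match
9 → no match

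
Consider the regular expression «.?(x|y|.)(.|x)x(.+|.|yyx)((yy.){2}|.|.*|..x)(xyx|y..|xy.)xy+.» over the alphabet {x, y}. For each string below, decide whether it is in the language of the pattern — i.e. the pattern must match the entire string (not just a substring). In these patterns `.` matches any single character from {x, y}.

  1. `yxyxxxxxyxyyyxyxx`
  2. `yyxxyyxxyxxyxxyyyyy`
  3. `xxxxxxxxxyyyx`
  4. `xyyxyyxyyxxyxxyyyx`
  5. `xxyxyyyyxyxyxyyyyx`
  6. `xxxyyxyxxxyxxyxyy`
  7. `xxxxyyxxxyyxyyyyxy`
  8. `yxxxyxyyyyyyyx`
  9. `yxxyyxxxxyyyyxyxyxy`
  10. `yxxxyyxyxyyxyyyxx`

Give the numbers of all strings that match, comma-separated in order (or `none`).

1 → no match
2 → match
3 → no match
4 → match
5 → match
6 → no match
7 → no match
8 → no match
9 → no match
10 → no match

2, 4, 5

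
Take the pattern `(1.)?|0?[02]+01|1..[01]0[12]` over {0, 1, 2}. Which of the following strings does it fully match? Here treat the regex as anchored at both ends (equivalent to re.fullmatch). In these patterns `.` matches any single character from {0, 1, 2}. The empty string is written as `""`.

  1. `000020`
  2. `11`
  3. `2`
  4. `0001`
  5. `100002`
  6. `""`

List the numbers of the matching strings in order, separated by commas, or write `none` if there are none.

2, 4, 5, 6

1 → no match
2 → match
3 → no match
4 → match
5 → match
6 → match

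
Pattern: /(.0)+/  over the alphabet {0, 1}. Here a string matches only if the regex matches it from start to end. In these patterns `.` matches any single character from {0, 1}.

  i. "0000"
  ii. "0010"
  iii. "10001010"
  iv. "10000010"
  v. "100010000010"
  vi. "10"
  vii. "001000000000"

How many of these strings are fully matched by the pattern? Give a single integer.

i → match
ii → match
iii → match
iv → match
v → match
vi → match
vii → match
Total matched: 7

7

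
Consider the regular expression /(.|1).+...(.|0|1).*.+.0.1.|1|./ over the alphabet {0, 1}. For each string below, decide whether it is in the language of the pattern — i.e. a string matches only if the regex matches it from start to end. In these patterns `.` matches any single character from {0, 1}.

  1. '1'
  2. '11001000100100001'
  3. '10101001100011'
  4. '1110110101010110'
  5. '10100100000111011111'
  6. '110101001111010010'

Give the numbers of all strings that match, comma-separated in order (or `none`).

1 → match
2 → no match
3 → match
4 → match
5 → no match
6 → match

1, 3, 4, 6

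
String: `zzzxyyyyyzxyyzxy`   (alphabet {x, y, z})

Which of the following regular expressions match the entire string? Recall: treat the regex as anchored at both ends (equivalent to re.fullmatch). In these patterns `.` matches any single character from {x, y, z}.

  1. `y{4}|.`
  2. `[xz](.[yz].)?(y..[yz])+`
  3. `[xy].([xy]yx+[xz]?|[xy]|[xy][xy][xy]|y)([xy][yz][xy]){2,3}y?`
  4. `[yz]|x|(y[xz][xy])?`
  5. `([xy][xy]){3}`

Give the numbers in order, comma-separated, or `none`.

1 → no match
2 → match
3 → no match
4 → no match
5 → no match

2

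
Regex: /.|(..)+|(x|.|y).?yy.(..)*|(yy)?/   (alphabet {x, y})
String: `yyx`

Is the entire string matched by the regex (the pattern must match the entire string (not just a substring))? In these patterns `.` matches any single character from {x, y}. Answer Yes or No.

No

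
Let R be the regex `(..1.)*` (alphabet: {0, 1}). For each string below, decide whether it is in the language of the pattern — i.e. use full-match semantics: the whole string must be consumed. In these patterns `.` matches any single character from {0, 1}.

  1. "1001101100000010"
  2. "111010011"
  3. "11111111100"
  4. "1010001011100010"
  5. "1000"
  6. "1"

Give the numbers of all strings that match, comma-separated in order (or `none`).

4

1 → no match
2 → no match
3 → no match
4 → match
5 → no match
6 → no match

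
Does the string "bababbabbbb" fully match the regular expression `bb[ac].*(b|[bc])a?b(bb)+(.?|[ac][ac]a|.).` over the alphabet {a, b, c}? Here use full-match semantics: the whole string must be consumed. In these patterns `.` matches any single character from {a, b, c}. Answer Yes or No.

Every match must start with "bb", but "bababbabbbb" does not.

No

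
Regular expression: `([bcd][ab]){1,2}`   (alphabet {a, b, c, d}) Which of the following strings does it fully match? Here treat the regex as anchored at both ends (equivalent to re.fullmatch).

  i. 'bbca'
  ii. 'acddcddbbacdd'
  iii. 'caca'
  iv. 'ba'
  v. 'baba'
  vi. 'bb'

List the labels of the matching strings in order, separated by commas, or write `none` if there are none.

i, iii, iv, v, vi

i. 'bbca' → match
ii → no match
iii. 'caca' → match
iv. 'ba' → match
v. 'baba' → match
vi. 'bb' → match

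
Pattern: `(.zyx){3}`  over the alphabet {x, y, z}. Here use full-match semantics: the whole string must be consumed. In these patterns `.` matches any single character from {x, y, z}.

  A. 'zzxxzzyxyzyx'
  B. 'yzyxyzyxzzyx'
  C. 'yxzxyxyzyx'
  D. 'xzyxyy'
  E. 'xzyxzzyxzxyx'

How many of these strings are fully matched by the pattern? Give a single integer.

1

A → no match
B → match
C → no match
D → no match — must end with 'zyx'
E → no match — must end with 'zyx'
Total matched: 1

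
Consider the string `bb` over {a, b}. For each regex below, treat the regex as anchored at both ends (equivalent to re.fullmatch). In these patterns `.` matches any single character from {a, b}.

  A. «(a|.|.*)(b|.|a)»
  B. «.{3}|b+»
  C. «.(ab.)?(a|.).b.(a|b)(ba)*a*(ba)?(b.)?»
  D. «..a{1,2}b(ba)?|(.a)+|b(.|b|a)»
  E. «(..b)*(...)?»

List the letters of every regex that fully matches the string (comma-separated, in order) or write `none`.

A, B, D

A → match
B → match
C → no match
D → match
E → no match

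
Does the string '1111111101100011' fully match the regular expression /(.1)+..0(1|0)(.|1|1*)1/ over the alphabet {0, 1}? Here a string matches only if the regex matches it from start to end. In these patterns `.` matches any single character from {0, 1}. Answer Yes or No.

Yes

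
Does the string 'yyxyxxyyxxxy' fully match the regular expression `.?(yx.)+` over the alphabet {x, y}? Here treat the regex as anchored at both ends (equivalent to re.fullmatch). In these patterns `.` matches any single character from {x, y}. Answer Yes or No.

No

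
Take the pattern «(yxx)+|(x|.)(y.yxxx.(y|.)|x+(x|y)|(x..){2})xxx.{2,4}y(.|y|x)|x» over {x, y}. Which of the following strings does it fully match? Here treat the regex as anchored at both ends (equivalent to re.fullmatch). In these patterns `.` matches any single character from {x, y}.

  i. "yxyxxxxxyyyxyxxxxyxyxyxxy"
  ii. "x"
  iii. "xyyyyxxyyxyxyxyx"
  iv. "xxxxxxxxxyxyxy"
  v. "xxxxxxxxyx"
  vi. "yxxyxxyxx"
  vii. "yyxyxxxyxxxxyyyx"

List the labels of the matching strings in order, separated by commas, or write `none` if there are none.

ii, v, vi, vii

i → no match
ii → match
iii → no match
iv → no match
v → match
vi → match
vii → match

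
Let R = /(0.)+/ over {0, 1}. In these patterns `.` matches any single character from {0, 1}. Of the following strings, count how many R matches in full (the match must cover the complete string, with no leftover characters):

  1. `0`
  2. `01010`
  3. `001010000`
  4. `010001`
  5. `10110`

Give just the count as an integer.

1 → no match
2 → no match
3 → no match
4 → match
5 → no match — must start with `0`
Total matched: 1

1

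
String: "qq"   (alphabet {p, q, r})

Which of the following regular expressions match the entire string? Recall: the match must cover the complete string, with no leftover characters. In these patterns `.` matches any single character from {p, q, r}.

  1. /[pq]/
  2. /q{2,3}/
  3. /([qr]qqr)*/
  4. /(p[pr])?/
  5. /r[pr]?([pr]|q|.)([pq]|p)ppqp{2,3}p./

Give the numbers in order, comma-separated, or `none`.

2

1 → no match
2 → match
3 → no match
4 → no match
5 → no match — must start with "r"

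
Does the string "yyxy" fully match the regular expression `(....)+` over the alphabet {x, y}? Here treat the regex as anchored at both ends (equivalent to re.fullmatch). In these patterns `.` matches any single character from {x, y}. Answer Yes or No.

Yes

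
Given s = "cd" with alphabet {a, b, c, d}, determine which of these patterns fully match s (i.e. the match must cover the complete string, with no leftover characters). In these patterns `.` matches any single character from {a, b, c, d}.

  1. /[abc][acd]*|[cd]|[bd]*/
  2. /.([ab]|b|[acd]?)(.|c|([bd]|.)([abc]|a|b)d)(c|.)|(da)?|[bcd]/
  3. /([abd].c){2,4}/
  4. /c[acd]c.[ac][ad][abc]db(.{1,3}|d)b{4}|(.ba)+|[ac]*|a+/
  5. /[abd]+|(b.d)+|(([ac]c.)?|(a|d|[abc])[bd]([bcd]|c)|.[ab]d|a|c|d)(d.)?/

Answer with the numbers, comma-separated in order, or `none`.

1

1 → match
2 → no match
3 → no match — must end with "c"
4 → no match
5 → no match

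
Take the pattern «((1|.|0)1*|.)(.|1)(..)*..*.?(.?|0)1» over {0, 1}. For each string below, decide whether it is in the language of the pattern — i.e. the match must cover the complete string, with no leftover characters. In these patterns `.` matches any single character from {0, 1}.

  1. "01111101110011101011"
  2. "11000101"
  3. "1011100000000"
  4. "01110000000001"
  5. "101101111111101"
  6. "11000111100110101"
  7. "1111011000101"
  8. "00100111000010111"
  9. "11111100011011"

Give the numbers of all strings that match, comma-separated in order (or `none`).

1 → match
2. "11000101" → match
3 → no match — must end with "1"
4 → match
5 → match
6 → match
7 → match
8 → match
9 → match

1, 2, 4, 5, 6, 7, 8, 9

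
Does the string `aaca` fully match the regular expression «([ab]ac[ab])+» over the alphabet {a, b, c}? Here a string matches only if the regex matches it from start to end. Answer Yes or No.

Yes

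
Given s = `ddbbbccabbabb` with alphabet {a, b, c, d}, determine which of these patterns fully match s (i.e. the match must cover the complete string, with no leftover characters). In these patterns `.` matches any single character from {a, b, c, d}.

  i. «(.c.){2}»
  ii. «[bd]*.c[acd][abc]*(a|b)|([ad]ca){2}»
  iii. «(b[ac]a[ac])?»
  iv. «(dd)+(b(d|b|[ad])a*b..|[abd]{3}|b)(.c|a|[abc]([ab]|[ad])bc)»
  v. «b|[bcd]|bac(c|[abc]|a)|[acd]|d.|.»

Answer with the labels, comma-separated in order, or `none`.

ii

i → no match
ii → match
iii → no match
iv → no match
v → no match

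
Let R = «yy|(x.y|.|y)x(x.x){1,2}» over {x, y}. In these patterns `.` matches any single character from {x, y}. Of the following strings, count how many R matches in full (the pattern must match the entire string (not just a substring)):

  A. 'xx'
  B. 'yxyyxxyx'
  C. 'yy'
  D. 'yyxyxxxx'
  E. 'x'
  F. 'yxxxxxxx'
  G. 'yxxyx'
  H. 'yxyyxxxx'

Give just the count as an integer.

A → no match
B → no match
C → match
D → no match
E → no match
F → match
G → match
H → no match
Total matched: 3

3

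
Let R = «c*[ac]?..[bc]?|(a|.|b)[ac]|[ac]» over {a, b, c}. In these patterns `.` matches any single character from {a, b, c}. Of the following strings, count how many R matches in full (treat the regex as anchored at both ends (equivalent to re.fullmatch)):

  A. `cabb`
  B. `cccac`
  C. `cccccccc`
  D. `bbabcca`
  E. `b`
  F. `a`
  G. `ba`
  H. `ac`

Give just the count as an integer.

6

A → match
B → match
C → match
D → no match
E → no match
F → match
G → match
H → match
Total matched: 6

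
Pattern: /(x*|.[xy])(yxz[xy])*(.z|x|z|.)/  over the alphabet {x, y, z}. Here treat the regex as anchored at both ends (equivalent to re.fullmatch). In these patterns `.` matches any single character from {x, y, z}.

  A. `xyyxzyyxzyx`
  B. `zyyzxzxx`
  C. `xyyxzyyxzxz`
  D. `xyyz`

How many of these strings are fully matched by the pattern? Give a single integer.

A → match
B → no match
C → match
D → match
Total matched: 3

3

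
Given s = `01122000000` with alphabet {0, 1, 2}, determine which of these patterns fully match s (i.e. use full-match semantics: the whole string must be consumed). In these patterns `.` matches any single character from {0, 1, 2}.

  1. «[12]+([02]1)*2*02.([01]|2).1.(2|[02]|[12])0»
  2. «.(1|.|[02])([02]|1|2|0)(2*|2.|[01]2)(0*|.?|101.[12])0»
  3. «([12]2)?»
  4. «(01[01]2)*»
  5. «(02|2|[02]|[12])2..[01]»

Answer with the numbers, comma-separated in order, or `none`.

1 → no match
2 → match
3 → no match
4 → no match
5 → no match

2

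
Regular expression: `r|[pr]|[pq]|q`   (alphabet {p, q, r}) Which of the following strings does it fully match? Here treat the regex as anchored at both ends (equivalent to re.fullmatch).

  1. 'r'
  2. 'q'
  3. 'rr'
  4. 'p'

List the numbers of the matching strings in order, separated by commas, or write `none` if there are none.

1, 2, 4

1 → match
2 → match
3 → no match
4 → match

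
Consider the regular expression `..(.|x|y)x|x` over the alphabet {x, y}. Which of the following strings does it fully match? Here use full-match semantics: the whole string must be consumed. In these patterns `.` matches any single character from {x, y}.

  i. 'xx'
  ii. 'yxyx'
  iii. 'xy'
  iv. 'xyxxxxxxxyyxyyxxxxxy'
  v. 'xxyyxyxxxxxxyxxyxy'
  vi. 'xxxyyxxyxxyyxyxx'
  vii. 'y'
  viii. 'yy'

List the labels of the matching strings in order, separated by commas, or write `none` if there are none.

ii

i → no match
ii → match
iii → no match — must end with 'x'
iv → no match — must end with 'x'
v → no match — must end with 'x'
vi → no match
vii → no match — must end with 'x'
viii → no match — must end with 'x'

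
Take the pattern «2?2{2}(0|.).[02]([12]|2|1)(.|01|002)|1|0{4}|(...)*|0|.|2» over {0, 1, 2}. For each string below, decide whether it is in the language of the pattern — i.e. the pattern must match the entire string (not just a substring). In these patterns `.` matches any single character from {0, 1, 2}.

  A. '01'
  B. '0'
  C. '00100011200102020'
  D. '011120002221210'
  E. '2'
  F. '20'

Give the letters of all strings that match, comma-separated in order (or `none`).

A. '01' → no match
B. '0' → match
C → no match
D → match
E. '2' → match
F. '20' → no match

B, D, E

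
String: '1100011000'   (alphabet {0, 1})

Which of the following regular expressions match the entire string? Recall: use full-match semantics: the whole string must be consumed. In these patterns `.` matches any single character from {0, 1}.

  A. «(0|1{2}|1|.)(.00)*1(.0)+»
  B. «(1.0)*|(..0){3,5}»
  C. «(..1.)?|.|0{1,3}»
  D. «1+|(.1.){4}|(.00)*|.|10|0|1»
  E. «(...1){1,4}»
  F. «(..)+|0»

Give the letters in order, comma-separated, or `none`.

A, F

A → match
B → no match
C → no match
D → no match
E → no match — must end with '1'
F → match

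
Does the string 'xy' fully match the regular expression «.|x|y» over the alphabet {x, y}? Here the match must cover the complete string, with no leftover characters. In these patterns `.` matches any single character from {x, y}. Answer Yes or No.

No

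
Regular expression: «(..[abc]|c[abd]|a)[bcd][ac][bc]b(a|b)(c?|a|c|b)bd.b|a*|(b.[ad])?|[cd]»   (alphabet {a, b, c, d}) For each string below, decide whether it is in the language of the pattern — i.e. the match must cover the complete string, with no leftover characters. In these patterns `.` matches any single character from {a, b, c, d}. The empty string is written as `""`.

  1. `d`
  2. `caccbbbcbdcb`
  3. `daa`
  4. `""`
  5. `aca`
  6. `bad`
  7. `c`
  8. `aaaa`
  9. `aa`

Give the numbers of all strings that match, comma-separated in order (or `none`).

1. `d` → match
2. `caccbbbcbdcb` → match
3. `daa` → no match
4. `""` → match
5. `aca` → no match
6. `bad` → match
7. `c` → match
8. `aaaa` → match
9. `aa` → match

1, 2, 4, 6, 7, 8, 9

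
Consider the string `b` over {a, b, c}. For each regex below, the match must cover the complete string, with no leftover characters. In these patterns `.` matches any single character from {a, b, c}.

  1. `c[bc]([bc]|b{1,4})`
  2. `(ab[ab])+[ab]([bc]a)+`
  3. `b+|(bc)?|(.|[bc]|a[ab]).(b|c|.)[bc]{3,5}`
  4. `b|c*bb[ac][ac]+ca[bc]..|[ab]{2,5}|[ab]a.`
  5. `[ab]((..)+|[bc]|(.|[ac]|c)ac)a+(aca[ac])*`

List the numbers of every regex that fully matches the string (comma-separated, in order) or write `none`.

3, 4

1 → no match — must start with `c`
2 → no match — must start with `ab`
3 → match
4 → match
5 → no match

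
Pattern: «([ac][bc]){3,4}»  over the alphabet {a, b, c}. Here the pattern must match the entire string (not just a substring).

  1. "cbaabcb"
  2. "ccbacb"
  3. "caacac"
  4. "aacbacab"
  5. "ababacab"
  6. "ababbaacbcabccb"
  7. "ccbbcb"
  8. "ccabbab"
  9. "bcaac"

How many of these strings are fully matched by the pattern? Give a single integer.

1

1 → no match
2 → no match
3 → no match
4 → no match
5 → match
6 → no match
7 → no match
8 → no match
9 → no match
Total matched: 1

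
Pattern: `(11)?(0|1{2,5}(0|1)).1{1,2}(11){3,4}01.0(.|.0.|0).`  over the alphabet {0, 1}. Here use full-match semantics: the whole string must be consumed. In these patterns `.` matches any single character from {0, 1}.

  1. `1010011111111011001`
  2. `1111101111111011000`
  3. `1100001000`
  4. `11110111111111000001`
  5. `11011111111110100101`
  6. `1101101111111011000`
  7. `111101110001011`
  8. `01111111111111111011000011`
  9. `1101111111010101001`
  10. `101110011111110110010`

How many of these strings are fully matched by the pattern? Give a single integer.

1 → no match
2 → match
3 → no match
4 → no match
5 → no match
6 → no match
7 → no match
8 → no match
9 → no match
10 → no match
Total matched: 1

1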